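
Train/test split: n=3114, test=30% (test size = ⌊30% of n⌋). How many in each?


Test = ⌊3114·30/100⌋ = 934
Train = 3114 - 934 = 2180

Train: 2180, Test: 934


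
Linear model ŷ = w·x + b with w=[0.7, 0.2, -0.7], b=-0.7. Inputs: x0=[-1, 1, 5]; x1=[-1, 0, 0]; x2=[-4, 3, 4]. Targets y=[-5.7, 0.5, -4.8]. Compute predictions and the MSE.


ŷ0 = (0.7)·(-1) + (0.2)·(1) + (-0.7)·(5) - 0.7 = -4.7
ŷ1 = (0.7)·(-1) + (0.2)·(0) + (-0.7)·(0) - 0.7 = -1.4
ŷ2 = (0.7)·(-4) + (0.2)·(3) + (-0.7)·(4) - 0.7 = -5.7
errors² = [1.0, 3.61, 0.81]
MSE = 5.4200/3 = 1.8067

1.8067


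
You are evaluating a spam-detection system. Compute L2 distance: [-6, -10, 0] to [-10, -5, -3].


d = √((-6+ 10)² + (-10+ 5)² + (0+ 3)²)
  = √(16 + 25 + 9)
  = √50 = 7.0711

7.0711


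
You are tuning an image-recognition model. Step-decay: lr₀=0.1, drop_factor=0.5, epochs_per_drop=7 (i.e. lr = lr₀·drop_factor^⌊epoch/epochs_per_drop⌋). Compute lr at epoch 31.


n_drops = ⌊31/7⌋ = 4
lr = 0.1·0.5^4 = 0.1·0.0625 = 0.00625

0.00625


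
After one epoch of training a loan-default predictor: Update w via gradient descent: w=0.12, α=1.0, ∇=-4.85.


w_new = w - α·∇
= 0.12 - 1.0·-4.85
= 0.12 + 4.85
= 4.97

4.97


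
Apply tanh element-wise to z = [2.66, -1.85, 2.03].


tanh(2.66) = 0.9903
tanh(-1.85) = -0.9517
tanh(2.03) = 0.9661
result = [0.9903, -0.9517, 0.9661]

[0.9903, -0.9517, 0.9661]


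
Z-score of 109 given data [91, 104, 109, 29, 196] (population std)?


μ = 105.8, σ = 53.4169
z = (109 - 105.8)/53.4169 = 0.0599

0.0599


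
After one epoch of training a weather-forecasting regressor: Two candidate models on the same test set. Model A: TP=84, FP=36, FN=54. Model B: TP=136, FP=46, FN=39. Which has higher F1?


Model A: P=84/120=0.7, R=84/138=0.6087, F1=2PR/(P+R)=2TP/(2TP+FP+FN)=168/258=0.6512
Model B: P=136/182=0.7473, R=136/175=0.7771, F1=2PR/(P+R)=2TP/(2TP+FP+FN)=272/357=0.7619
0.6512 < 0.7619 → Model B

Model B


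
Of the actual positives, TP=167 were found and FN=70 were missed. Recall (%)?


Recall = TP/(TP+FN)
= 167/(167+70)
= 167/237 = 70.46%

70.46%


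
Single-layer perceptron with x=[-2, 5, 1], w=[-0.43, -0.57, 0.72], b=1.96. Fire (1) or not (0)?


z = (-2)·(-0.43) + (5)·(-0.57) + (1)·(0.72) + 1.96
  = 0.69
step(z) = 1 (z≥0)

1


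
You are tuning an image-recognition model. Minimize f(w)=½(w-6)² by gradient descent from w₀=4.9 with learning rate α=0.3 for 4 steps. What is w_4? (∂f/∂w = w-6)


step 1: grad = 4.9-6 = -1.1; w = 4.9 - 0.3·(-1.1) = 5.23
step 2: grad = 5.23-6 = -0.77; w = 5.23 - 0.3·(-0.77) = 5.461
step 3: grad = 5.461-6 = -0.539; w = 5.461 - 0.3·(-0.539) = 5.6227
step 4: grad = 5.6227-6 = -0.3773; w = 5.6227 - 0.3·(-0.3773) = 5.73589

5.73589


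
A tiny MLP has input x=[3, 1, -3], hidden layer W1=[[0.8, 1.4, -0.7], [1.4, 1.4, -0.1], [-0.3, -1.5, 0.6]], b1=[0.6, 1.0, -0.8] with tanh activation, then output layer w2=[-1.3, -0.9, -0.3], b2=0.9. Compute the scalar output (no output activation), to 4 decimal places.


z1[0] = (0.8)·(3) + (1.4)·(1) + (-0.7)·(-3) + 0.6 = 6.5
z1[1] = (1.4)·(3) + (1.4)·(1) + (-0.1)·(-3) + 1.0 = 6.9
z1[2] = (-0.3)·(3) + (-1.5)·(1) + (0.6)·(-3) - 0.8 = -5.0
h = tanh(z1) = [1.0, 1.0, -0.9999]
output = (-1.3)·(1.0) + (-0.9)·(1.0) + (-0.3)·(-0.9999) + 0.9 = -1.0

-1.0


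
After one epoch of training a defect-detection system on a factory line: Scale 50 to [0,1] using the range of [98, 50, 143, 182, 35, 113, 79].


min=35, max=182
(50-35)/(182-35) = 15/147 = 0.102

0.102


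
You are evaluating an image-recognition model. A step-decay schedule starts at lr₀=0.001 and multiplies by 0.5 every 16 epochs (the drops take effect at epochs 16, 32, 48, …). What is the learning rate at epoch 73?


n_drops = ⌊73/16⌋ = 4
lr = 0.001·0.5^4 = 0.001·0.0625 = 0.0000625

0.0000625


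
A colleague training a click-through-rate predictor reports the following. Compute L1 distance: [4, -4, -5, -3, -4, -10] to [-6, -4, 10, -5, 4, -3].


d = |4+ 6| + |-4+ 4| + |-5-10| + |-3+ 5| + |-4-4| + |-10+ 3|
  = 10 + 0 + 15 + 2 + 8 + 7
  = 42

42


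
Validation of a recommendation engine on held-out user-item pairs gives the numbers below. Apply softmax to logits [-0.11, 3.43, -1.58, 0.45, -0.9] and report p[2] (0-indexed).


Exponentials: e^-0.11=0.8958, e^3.43=30.8766, e^-1.58=0.206, e^0.45=1.5683, e^-0.9=0.4066
Sum = 33.9533
Softmax = [0.0264, 0.9094, 0.0061, 0.0462, 0.012]
p[2] = 0.206/33.9533 = 0.0061

0.0061


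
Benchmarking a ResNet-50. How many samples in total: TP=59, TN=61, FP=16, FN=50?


Total = TP + TN + FP + FN
= 59 + 61 + 16 + 50
= 186
(Predicted positive: 75, predicted negative: 111)

186


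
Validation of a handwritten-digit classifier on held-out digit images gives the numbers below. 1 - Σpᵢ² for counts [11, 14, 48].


Probabilities: [11/73, 14/73, 48/73] ≈ [0.1507, 0.1918, 0.6575]
Σpᵢ² = (121 + 196 + 2304)/73² = 2621/5329
Gini = 1 - Σpᵢ² = 1 - 2621/5329 = 0.5082

0.5082


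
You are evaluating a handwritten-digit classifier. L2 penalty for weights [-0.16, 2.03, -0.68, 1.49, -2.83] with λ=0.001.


‖w‖₂² = (-0.16)² + (2.03)² + (-0.68)² + (1.49)² + (-2.83)²
     = 0.0256 + 4.1209 + 0.4624 + 2.2201 + 8.0089
     = 14.8379
λ·‖w‖₂² = 0.001·14.8379 = 0.014838

0.014838


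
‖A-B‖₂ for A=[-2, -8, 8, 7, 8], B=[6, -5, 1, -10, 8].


d = √((-2-6)² + (-8+ 5)² + (8-1)² + (7+ 10)² + (8-8)²)
  = √(64 + 9 + 49 + 289 + 0)
  = √411 = 20.2731

20.2731


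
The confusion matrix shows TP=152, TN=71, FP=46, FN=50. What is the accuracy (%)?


Accuracy = (TP+TN)/(TP+TN+FP+FN)
= (152+71)/(319)
= 223/319 = 69.91%

69.91%


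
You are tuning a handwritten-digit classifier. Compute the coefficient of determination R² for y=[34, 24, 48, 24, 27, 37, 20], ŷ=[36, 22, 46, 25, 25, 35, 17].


ȳ = 30.5714
SS_res = Σ(y-ŷ)² = 30
SS_tot = Σ(y-ȳ)² = 567.71
R² = 1 - SS_res/SS_tot = 1 - 0.0528 = 0.9472

0.9472


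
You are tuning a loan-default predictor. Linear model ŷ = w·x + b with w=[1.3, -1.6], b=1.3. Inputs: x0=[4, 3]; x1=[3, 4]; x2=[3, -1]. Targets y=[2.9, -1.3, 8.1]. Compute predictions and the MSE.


ŷ0 = (1.3)·(4) + (-1.6)·(3) + 1.3 = 1.7
ŷ1 = (1.3)·(3) + (-1.6)·(4) + 1.3 = -1.2
ŷ2 = (1.3)·(3) + (-1.6)·(-1) + 1.3 = 6.8
errors² = [1.44, 0.01, 1.69]
MSE = 3.1400/3 = 1.0467

1.0467


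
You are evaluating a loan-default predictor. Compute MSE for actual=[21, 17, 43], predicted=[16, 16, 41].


Squared errors: (21-16)²=25, (17-16)²=1, (43-41)²=4
Sum = 30
MSE = 30/3 = 10

10


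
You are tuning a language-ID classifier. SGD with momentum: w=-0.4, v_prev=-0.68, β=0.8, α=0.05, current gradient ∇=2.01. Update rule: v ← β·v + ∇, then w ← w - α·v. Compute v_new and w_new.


v_new = 0.8·-0.68 + 2.01 = -0.544 + 2.01 = 1.466
w_new = -0.4 - 0.05·1.466 = -0.4 - 0.0733 = -0.4733

v_new=1.466, w_new=-0.4733


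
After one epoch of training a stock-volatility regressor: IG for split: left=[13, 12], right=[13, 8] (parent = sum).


Parent = [26, 20], H_parent = 0.9877
H_left = 0.9988 (n=25), H_right = 0.9587 (n=21)
H_children = (25/46)·0.9988 + (21/46)·0.9587 = 0.9805
IG = 0.9877 - 0.9805 = 0.0072

0.0072


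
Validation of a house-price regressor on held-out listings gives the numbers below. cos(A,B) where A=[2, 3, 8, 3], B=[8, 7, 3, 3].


A·B = 2·8 + 3·7 + 8·3 + 3·3 = 70
‖A‖ = √86 = 9.2736, ‖B‖ = √131 = 11.4455
cos = 70/(√86·√131) = 70/√11266 = 0.6595

0.6595


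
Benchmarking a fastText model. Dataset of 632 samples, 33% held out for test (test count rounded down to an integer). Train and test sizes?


Test = ⌊632·33/100⌋ = 208
Train = 632 - 208 = 424

Train: 424, Test: 208


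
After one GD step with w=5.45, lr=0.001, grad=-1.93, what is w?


w_new = w - α·∇
= 5.45 - 0.001·-1.93
= 5.45 + 0.00193
= 5.45193

5.45193


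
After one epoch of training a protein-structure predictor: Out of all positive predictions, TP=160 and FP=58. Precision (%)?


Precision = TP/(TP+FP)
= 160/(160+58)
= 160/218 = 73.39%

73.39%


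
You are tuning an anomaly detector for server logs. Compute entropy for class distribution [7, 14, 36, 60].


Probabilities: [7/117, 14/117, 36/117, 60/117] ≈ [0.0598, 0.1197, 0.3077, 0.5128]
H = -((7/117)·log₂(7/117) + (14/117)·log₂(14/117) + (36/117)·log₂(36/117) + (60/117)·log₂(60/117))
  = 1.6269 bits

1.6269 bits


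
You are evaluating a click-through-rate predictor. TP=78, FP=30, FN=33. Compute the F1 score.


Precision = 78/108 = 0.7222
Recall = 78/111 = 0.7027
F1 = 2·P·R/(P+R) = 2·TP/(2·TP+FP+FN) = 156/(156+30+33) = 156/219 = 0.7123

0.7123


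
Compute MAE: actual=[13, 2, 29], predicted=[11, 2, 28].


Absolute errors: |13-11|=2, |2-2|=0, |29-28|=1
Sum = 3
MAE = 3/3 = 1

1


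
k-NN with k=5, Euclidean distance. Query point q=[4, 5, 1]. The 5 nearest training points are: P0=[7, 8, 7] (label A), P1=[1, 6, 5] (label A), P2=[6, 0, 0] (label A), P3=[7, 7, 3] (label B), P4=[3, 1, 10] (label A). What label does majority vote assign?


d(q,P0) = 7.3485  (label A)
d(q,P1) = 5.099  (label A)
d(q,P2) = 5.4772  (label A)
d(q,P3) = 4.1231  (label B)
d(q,P4) = 9.8995  (label A)
Votes: A=4, B=1
Majority → A

A


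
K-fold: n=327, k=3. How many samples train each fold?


Fold size = 327/3 = 109
Training per fold = 327 - 109 = 218

218


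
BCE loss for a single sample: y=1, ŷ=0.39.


BCE = -[y·ln(p) + (1-y)·ln(1-p)]
= -1·ln(0.39) - 0
= -ln(0.39) = 0.9416

0.9416


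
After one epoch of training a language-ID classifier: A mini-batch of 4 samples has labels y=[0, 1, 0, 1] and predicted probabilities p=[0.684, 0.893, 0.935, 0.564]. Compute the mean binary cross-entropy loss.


L[0] = -ln(1-0.684) = -ln(0.316) = 1.152
L[1] = -ln(0.893) = 0.1132
L[2] = -ln(1-0.935) = -ln(0.065) = 2.7334
L[3] = -ln(0.564) = 0.5727
mean = (1.152 + 0.1132 + 2.7334 + 0.5727)/4 = 1.1428

1.1428


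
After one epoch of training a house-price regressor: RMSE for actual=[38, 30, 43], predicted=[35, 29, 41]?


MSE = 14/3 = 4.6667
RMSE = √(14/3) = 2.1602

2.1602


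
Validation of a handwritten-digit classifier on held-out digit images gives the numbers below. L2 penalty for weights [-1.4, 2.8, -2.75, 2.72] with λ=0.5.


‖w‖₂² = (-1.4)² + (2.8)² + (-2.75)² + (2.72)²
     = 1.96 + 7.84 + 7.5625 + 7.3984
     = 24.7609
λ·‖w‖₂² = 0.5·24.7609 = 12.38045

12.38045


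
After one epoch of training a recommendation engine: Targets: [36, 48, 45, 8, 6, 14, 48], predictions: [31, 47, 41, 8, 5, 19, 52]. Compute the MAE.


Absolute errors: |36-31|=5, |48-47|=1, |45-41|=4, |8-8|=0, |6-5|=1, |14-19|=5, |48-52|=4
Sum = 20
MAE = 20/7 = 20/7

20/7


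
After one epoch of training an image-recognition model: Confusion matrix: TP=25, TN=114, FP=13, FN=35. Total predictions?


Total = TP + TN + FP + FN
= 25 + 114 + 13 + 35
= 187
(Predicted positive: 38, predicted negative: 149)

187


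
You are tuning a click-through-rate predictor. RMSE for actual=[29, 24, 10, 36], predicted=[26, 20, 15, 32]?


MSE = 66/4 = 16.5
RMSE = √(66/4) = 4.062

4.062


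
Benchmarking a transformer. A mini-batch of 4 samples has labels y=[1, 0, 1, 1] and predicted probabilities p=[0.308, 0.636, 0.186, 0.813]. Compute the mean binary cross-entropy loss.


L[0] = -ln(0.308) = 1.1777
L[1] = -ln(1-0.636) = -ln(0.364) = 1.0106
L[2] = -ln(0.186) = 1.682
L[3] = -ln(0.813) = 0.207
mean = (1.1777 + 1.0106 + 1.682 + 0.207)/4 = 1.0193

1.0193


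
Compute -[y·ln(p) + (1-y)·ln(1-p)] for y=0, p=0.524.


BCE = -[y·ln(p) + (1-y)·ln(1-p)]
= -0 - 1·ln(1-0.524)
= -ln(0.476) = 0.7423

0.7423


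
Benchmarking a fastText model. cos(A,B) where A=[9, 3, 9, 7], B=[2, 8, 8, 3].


A·B = 9·2 + 3·8 + 9·8 + 7·3 = 135
‖A‖ = √220 = 14.8324, ‖B‖ = √141 = 11.8743
cos = 135/(√220·√141) = 135/√31020 = 0.7665

0.7665


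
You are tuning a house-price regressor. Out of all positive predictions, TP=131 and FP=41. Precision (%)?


Precision = TP/(TP+FP)
= 131/(131+41)
= 131/172 = 76.16%

76.16%


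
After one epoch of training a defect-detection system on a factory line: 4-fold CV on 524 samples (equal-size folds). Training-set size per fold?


Fold size = 524/4 = 131
Training per fold = 524 - 131 = 393

393


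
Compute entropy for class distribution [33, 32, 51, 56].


Probabilities: [33/172, 32/172, 51/172, 56/172] ≈ [0.1919, 0.186, 0.2965, 0.3256]
H = -((33/172)·log₂(33/172) + (32/172)·log₂(32/172) + (51/172)·log₂(51/172) + (56/172)·log₂(56/172))
  = 1.9555 bits

1.9555 bits


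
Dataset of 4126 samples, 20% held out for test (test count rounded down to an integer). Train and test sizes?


Test = ⌊4126·20/100⌋ = 825
Train = 4126 - 825 = 3301

Train: 3301, Test: 825


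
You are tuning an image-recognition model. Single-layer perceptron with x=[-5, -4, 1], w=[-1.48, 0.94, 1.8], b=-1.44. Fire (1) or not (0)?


z = (-5)·(-1.48) + (-4)·(0.94) + (1)·(1.8) - 1.44
  = 4.0
step(z) = 1 (z≥0)

1


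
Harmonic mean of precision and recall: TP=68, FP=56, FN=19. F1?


Precision = 68/124 = 0.5484
Recall = 68/87 = 0.7816
F1 = 2·P·R/(P+R) = 2·TP/(2·TP+FP+FN) = 136/(136+56+19) = 136/211 = 0.6445

0.6445


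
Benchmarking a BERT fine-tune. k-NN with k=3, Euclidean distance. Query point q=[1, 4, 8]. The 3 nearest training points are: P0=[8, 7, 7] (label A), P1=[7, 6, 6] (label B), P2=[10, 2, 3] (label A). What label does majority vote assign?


d(q,P0) = 7.6811  (label A)
d(q,P1) = 6.6332  (label B)
d(q,P2) = 10.4881  (label A)
Votes: A=2, B=1
Majority → A

A


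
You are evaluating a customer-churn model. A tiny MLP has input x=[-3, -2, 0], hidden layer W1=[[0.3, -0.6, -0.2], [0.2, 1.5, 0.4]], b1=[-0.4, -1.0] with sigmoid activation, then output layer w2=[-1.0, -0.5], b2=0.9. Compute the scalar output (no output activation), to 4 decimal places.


z1[0] = (0.3)·(-3) + (-0.6)·(-2) + (-0.2)·(0) - 0.4 = -0.1
z1[1] = (0.2)·(-3) + (1.5)·(-2) + (0.4)·(0) - 1.0 = -4.6
h = sigmoid(z1) = [0.475, 0.01]
output = (-1.0)·(0.475) + (-0.5)·(0.01) + 0.9 = 0.42

0.42


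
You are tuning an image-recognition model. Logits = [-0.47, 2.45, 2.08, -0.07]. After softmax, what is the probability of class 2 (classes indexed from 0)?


Exponentials: e^-0.47=0.625, e^2.45=11.5883, e^2.08=8.0045, e^-0.07=0.9324
Sum = 21.1502
Softmax = [0.0296, 0.5479, 0.3785, 0.0441]
p[2] = 8.0045/21.1502 = 0.3785

0.3785


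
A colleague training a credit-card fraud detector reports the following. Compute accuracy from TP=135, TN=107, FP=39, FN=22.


Accuracy = (TP+TN)/(TP+TN+FP+FN)
= (135+107)/(303)
= 242/303 = 79.87%

79.87%


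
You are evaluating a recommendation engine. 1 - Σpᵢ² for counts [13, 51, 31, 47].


Probabilities: [13/142, 51/142, 31/142, 47/142] ≈ [0.0915, 0.3592, 0.2183, 0.331]
Σpᵢ² = (169 + 2601 + 961 + 2209)/142² = 5940/20164
Gini = 1 - Σpᵢ² = 1 - 5940/20164 = 0.7054

0.7054


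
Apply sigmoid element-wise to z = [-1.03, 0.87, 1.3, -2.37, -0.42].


σ(-1.03) = 1/(1+e^1.03) = 0.2631
σ(0.87) = 1/(1+e^-0.87) = 0.7047
σ(1.3) = 1/(1+e^-1.3) = 0.7858
σ(-2.37) = 1/(1+e^2.37) = 0.0855
σ(-0.42) = 1/(1+e^0.42) = 0.3965
result = [0.2631, 0.7047, 0.7858, 0.0855, 0.3965]

[0.2631, 0.7047, 0.7858, 0.0855, 0.3965]


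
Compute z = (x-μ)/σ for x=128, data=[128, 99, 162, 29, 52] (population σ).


μ = 94, σ = 48.5675
z = (128 - 94)/48.5675 = 0.7001

0.7001


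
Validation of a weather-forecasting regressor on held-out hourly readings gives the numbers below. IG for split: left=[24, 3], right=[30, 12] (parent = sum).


Parent = [54, 15], H_parent = 0.7554
H_left = 0.5033 (n=27), H_right = 0.8631 (n=42)
H_children = (27/69)·0.5033 + (42/69)·0.8631 = 0.7223
IG = 0.7554 - 0.7223 = 0.0331

0.0331


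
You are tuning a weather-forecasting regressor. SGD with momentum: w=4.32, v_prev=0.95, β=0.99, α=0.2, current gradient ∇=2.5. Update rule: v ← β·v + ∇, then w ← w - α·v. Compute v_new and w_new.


v_new = 0.99·0.95 + 2.5 = 0.9405 + 2.5 = 3.4405
w_new = 4.32 - 0.2·3.4405 = 4.32 - 0.6881 = 3.6319

v_new=3.4405, w_new=3.6319


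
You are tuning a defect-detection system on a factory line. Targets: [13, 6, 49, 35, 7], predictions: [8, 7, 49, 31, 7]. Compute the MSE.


Squared errors: (13-8)²=25, (6-7)²=1, (49-49)²=0, (35-31)²=16, (7-7)²=0
Sum = 42
MSE = 42/5 = 42/5

42/5


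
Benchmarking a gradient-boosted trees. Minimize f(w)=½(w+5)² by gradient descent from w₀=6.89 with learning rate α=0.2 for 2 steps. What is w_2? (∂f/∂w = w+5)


step 1: grad = 6.89+5 = 11.89; w = 6.89 - 0.2·(11.89) = 4.512
step 2: grad = 4.512+5 = 9.512; w = 4.512 - 0.2·(9.512) = 2.6096

2.6096


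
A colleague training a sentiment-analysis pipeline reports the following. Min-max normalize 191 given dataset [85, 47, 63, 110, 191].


min=47, max=191
(191-47)/(191-47) = 144/144 = 1.0

1.0


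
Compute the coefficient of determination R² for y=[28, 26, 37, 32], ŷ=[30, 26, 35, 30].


ȳ = 30.75
SS_res = Σ(y-ŷ)² = 12
SS_tot = Σ(y-ȳ)² = 70.75
R² = 1 - SS_res/SS_tot = 1 - 0.1696 = 0.8304

0.8304


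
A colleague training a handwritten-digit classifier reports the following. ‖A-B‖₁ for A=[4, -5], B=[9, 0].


d = |4-9| + |-5-0|
  = 5 + 5
  = 10

10


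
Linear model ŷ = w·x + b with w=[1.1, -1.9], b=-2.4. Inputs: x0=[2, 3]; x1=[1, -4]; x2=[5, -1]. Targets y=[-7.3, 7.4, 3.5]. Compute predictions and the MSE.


ŷ0 = (1.1)·(2) + (-1.9)·(3) - 2.4 = -5.9
ŷ1 = (1.1)·(1) + (-1.9)·(-4) - 2.4 = 6.3
ŷ2 = (1.1)·(5) + (-1.9)·(-1) - 2.4 = 5.0
errors² = [1.96, 1.21, 2.25]
MSE = 5.4200/3 = 1.8067

1.8067


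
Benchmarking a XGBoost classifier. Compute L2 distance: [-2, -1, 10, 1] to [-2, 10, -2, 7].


d = √((-2+ 2)² + (-1-10)² + (10+ 2)² + (1-7)²)
  = √(0 + 121 + 144 + 36)
  = √301 = 17.3494

17.3494


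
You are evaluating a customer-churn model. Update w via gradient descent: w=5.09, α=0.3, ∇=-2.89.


w_new = w - α·∇
= 5.09 - 0.3·-2.89
= 5.09 + 0.867
= 5.957

5.957


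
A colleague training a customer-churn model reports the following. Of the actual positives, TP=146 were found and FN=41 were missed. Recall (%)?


Recall = TP/(TP+FN)
= 146/(146+41)
= 146/187 = 78.07%

78.07%


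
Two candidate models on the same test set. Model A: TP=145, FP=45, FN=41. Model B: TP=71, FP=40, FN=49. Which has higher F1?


Model A: P=145/190=0.7632, R=145/186=0.7796, F1=2PR/(P+R)=2TP/(2TP+FP+FN)=290/376=0.7713
Model B: P=71/111=0.6396, R=71/120=0.5917, F1=2PR/(P+R)=2TP/(2TP+FP+FN)=142/231=0.6147
0.7713 > 0.6147 → Model A

Model A


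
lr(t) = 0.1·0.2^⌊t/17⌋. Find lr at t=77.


n_drops = ⌊77/17⌋ = 4
lr = 0.1·0.2^4 = 0.1·0.0016 = 0.00016

0.00016


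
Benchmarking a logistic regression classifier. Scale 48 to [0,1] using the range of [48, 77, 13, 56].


min=13, max=77
(48-13)/(77-13) = 35/64 = 0.5469

0.5469


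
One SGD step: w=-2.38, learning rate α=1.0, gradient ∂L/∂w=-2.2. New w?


w_new = w - α·∇
= -2.38 - 1.0·-2.2
= -2.38 + 2.2
= -0.18

-0.18


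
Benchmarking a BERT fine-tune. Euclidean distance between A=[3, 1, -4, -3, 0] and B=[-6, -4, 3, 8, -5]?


d = √((3+ 6)² + (1+ 4)² + (-4-3)² + (-3-8)² + (0+ 5)²)
  = √(81 + 25 + 49 + 121 + 25)
  = √301 = 17.3494

17.3494


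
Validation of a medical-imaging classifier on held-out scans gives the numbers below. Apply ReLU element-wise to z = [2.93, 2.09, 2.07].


ReLU(2.93) = max(0, 2.93) = 2.93
ReLU(2.09) = max(0, 2.09) = 2.09
ReLU(2.07) = max(0, 2.07) = 2.07
result = [2.93, 2.09, 2.07]

[2.93, 2.09, 2.07]


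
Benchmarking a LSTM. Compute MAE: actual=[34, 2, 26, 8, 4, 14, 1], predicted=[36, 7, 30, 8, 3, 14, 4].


Absolute errors: |34-36|=2, |2-7|=5, |26-30|=4, |8-8|=0, |4-3|=1, |14-14|=0, |1-4|=3
Sum = 15
MAE = 15/7 = 15/7

15/7


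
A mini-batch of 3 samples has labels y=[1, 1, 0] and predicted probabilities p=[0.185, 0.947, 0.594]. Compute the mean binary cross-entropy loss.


L[0] = -ln(0.185) = 1.6874
L[1] = -ln(0.947) = 0.0545
L[2] = -ln(1-0.594) = -ln(0.406) = 0.9014
mean = (1.6874 + 0.0545 + 0.9014)/3 = 0.8811

0.8811


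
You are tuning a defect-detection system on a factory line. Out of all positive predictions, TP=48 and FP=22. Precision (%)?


Precision = TP/(TP+FP)
= 48/(48+22)
= 48/70 = 68.57%

68.57%


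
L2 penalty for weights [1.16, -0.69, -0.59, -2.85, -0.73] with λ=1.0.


‖w‖₂² = (1.16)² + (-0.69)² + (-0.59)² + (-2.85)² + (-0.73)²
     = 1.3456 + 0.4761 + 0.3481 + 8.1225 + 0.5329
     = 10.8252
λ·‖w‖₂² = 1.0·10.8252 = 10.8252

10.8252


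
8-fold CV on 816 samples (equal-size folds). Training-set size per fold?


Fold size = 816/8 = 102
Training per fold = 816 - 102 = 714

714


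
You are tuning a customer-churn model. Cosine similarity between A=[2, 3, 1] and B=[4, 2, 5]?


A·B = 2·4 + 3·2 + 1·5 = 19
‖A‖ = √14 = 3.7417, ‖B‖ = √45 = 6.7082
cos = 19/(√14·√45) = 19/√630 = 0.757

0.757


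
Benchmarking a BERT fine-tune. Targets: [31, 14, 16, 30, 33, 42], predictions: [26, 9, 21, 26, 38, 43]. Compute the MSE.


Squared errors: (31-26)²=25, (14-9)²=25, (16-21)²=25, (30-26)²=16, (33-38)²=25, (42-43)²=1
Sum = 117
MSE = 117/6 = 39/2

39/2


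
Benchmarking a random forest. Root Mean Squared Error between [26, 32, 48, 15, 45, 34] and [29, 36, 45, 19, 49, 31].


MSE = 75/6 = 12.5
RMSE = √(75/6) = 3.5355

3.5355


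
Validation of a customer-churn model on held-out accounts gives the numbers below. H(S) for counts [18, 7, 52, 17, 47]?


Probabilities: [18/141, 7/141, 52/141, 17/141, 47/141] ≈ [0.1277, 0.0496, 0.3688, 0.1206, 0.3333]
H = -((18/141)·log₂(18/141) + (7/141)·log₂(7/141) + (52/141)·log₂(52/141) + (17/141)·log₂(17/141) + (47/141)·log₂(47/141))
  = 2.0212 bits

2.0212 bits


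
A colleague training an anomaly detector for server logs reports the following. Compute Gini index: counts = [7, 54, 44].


Probabilities: [7/105, 54/105, 44/105] ≈ [0.0667, 0.5143, 0.419]
Σpᵢ² = (49 + 2916 + 1936)/105² = 4901/11025
Gini = 1 - Σpᵢ² = 1 - 4901/11025 = 0.5555

0.5555


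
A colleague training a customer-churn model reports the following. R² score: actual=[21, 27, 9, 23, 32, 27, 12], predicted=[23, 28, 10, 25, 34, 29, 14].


ȳ = 21.5714
SS_res = Σ(y-ŷ)² = 22
SS_tot = Σ(y-ȳ)² = 419.71
R² = 1 - SS_res/SS_tot = 1 - 0.0524 = 0.9476

0.9476


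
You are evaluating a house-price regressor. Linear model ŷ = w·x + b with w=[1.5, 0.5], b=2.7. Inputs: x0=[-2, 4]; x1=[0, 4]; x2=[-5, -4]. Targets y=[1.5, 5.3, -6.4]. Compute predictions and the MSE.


ŷ0 = (1.5)·(-2) + (0.5)·(4) + 2.7 = 1.7
ŷ1 = (1.5)·(0) + (0.5)·(4) + 2.7 = 4.7
ŷ2 = (1.5)·(-5) + (0.5)·(-4) + 2.7 = -6.8
errors² = [0.04, 0.36, 0.16]
MSE = 0.5600/3 = 0.1867

0.1867


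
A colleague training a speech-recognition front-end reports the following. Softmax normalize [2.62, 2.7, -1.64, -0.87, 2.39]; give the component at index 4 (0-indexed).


Exponentials: e^2.62=13.7357, e^2.7=14.8797, e^-1.64=0.194, e^-0.87=0.419, e^2.39=10.9135
Sum = 40.1419
Softmax = [0.3422, 0.3707, 0.0048, 0.0104, 0.2719]
p[4] = 10.9135/40.1419 = 0.2719

0.2719


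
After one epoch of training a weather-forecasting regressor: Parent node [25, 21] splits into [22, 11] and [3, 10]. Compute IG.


Parent = [25, 21], H_parent = 0.9945
H_left = 0.9183 (n=33), H_right = 0.7793 (n=13)
H_children = (33/46)·0.9183 + (13/46)·0.7793 = 0.879
IG = 0.9945 - 0.879 = 0.1155

0.1155


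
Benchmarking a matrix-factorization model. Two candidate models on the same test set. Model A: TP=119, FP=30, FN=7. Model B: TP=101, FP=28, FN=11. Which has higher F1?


Model A: P=119/149=0.7987, R=119/126=0.9444, F1=2PR/(P+R)=2TP/(2TP+FP+FN)=238/275=0.8655
Model B: P=101/129=0.7829, R=101/112=0.9018, F1=2PR/(P+R)=2TP/(2TP+FP+FN)=202/241=0.8382
0.8655 > 0.8382 → Model A

Model A


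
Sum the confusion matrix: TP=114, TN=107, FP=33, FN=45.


Total = TP + TN + FP + FN
= 114 + 107 + 33 + 45
= 299
(Predicted positive: 147, predicted negative: 152)

299


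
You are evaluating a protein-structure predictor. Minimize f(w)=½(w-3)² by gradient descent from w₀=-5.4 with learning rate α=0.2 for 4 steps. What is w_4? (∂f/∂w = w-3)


step 1: grad = -5.4-3 = -8.4; w = -5.4 - 0.2·(-8.4) = -3.72
step 2: grad = -3.72-3 = -6.72; w = -3.72 - 0.2·(-6.72) = -2.376
step 3: grad = -2.376-3 = -5.376; w = -2.376 - 0.2·(-5.376) = -1.3008
step 4: grad = -1.3008-3 = -4.3008; w = -1.3008 - 0.2·(-4.3008) = -0.44064

-0.44064


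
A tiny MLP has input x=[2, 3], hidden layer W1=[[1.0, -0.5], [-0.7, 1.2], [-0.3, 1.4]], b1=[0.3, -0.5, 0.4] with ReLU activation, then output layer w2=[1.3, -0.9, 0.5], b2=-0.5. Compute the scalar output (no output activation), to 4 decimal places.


z1[0] = (1.0)·(2) + (-0.5)·(3) + 0.3 = 0.8
z1[1] = (-0.7)·(2) + (1.2)·(3) - 0.5 = 1.7
z1[2] = (-0.3)·(2) + (1.4)·(3) + 0.4 = 4.0
h = ReLU(z1) = [0.8, 1.7, 4.0]
output = (1.3)·(0.8) + (-0.9)·(1.7) + (0.5)·(4.0) - 0.5 = 1.01

1.01


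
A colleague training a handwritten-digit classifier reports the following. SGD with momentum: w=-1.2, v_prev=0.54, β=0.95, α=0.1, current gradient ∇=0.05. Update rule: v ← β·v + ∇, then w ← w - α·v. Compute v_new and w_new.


v_new = 0.95·0.54 + 0.05 = 0.513 + 0.05 = 0.563
w_new = -1.2 - 0.1·0.563 = -1.2 - 0.0563 = -1.2563

v_new=0.563, w_new=-1.2563


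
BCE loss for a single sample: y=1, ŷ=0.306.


BCE = -[y·ln(p) + (1-y)·ln(1-p)]
= -1·ln(0.306) - 0
= -ln(0.306) = 1.1842

1.1842


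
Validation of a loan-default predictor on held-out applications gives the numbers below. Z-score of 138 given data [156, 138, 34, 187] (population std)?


μ = 128.75, σ = 57.4429
z = (138 - 128.75)/57.4429 = 0.161

0.161


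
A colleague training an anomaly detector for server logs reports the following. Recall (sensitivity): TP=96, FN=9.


Recall = TP/(TP+FN)
= 96/(96+9)
= 96/105 = 91.43%

91.43%


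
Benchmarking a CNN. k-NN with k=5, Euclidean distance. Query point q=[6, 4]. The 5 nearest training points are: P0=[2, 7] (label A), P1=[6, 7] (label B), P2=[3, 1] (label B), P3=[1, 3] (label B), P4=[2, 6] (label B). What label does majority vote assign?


d(q,P0) = 5.0  (label A)
d(q,P1) = 3.0  (label B)
d(q,P2) = 4.2426  (label B)
d(q,P3) = 5.099  (label B)
d(q,P4) = 4.4721  (label B)
Votes: A=1, B=4
Majority → B

B


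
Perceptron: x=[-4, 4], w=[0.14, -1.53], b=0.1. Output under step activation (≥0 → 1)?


z = (-4)·(0.14) + (4)·(-1.53) + 0.1
  = -6.58
step(z) = 0 (z<0)

0


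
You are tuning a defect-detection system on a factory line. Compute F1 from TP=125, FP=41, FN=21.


Precision = 125/166 = 0.753
Recall = 125/146 = 0.8562
F1 = 2·P·R/(P+R) = 2·TP/(2·TP+FP+FN) = 250/(250+41+21) = 250/312 = 0.8013

0.8013


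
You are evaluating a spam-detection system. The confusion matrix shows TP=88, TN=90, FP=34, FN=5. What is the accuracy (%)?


Accuracy = (TP+TN)/(TP+TN+FP+FN)
= (88+90)/(217)
= 178/217 = 82.03%

82.03%


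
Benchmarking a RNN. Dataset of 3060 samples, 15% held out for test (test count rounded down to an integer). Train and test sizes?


Test = ⌊3060·15/100⌋ = 459
Train = 3060 - 459 = 2601

Train: 2601, Test: 459


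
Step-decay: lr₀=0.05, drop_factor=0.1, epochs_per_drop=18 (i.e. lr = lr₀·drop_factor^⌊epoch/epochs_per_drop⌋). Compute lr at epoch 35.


n_drops = ⌊35/18⌋ = 1
lr = 0.05·0.1^1 = 0.05·0.1 = 0.005

0.005


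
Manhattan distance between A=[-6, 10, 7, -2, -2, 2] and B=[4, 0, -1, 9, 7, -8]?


d = |-6-4| + |10-0| + |7+ 1| + |-2-9| + |-2-7| + |2+ 8|
  = 10 + 10 + 8 + 11 + 9 + 10
  = 58

58


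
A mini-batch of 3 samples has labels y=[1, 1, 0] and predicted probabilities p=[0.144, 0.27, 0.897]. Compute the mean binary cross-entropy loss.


L[0] = -ln(0.144) = 1.9379
L[1] = -ln(0.27) = 1.3093
L[2] = -ln(1-0.897) = -ln(0.103) = 2.273
mean = (1.9379 + 1.3093 + 2.273)/3 = 1.8401

1.8401


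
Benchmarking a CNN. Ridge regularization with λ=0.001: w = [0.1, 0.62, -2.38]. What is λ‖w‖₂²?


‖w‖₂² = (0.1)² + (0.62)² + (-2.38)²
     = 0.01 + 0.3844 + 5.6644
     = 6.0588
λ·‖w‖₂² = 0.001·6.0588 = 0.006059

0.006059


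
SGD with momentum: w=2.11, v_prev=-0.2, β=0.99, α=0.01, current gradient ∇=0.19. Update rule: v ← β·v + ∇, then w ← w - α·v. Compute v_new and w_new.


v_new = 0.99·-0.2 + 0.19 = -0.198 + 0.19 = -0.008
w_new = 2.11 - 0.01·-0.008 = 2.11 + 0.00008 = 2.11008

v_new=-0.008, w_new=2.11008


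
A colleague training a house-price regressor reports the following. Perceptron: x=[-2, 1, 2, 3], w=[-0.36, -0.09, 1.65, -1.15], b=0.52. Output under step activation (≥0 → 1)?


z = (-2)·(-0.36) + (1)·(-0.09) + (2)·(1.65) + (3)·(-1.15) + 0.52
  = 1.0
step(z) = 1 (z≥0)

1


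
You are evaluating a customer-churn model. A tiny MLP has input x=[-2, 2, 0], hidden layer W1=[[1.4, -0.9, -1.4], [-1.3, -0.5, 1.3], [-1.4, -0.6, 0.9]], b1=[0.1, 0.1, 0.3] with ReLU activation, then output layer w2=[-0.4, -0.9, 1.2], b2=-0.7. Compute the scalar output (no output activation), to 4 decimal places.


z1[0] = (1.4)·(-2) + (-0.9)·(2) + (-1.4)·(0) + 0.1 = -4.5
z1[1] = (-1.3)·(-2) + (-0.5)·(2) + (1.3)·(0) + 0.1 = 1.7
z1[2] = (-1.4)·(-2) + (-0.6)·(2) + (0.9)·(0) + 0.3 = 1.9
h = ReLU(z1) = [0.0, 1.7, 1.9]
output = (-0.4)·(0.0) + (-0.9)·(1.7) + (1.2)·(1.9) - 0.7 = 0.05

0.05


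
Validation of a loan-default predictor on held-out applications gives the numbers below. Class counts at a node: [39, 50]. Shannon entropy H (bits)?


Probabilities: [39/89, 50/89] ≈ [0.4382, 0.5618]
H = -((39/89)·log₂(39/89) + (50/89)·log₂(50/89))
  = 0.989 bits

0.989 bits


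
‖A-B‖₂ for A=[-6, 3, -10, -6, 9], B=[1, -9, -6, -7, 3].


d = √((-6-1)² + (3+ 9)² + (-10+ 6)² + (-6+ 7)² + (9-3)²)
  = √(49 + 144 + 16 + 1 + 36)
  = √246 = 15.6844

15.6844


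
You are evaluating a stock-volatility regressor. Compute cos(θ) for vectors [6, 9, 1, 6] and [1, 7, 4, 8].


A·B = 6·1 + 9·7 + 1·4 + 6·8 = 121
‖A‖ = √154 = 12.4097, ‖B‖ = √130 = 11.4018
cos = 121/(√154·√130) = 121/√20020 = 0.8552

0.8552


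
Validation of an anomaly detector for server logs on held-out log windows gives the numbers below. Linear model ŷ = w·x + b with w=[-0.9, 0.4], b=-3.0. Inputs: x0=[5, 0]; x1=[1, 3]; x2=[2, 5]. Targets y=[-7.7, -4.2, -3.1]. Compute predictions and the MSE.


ŷ0 = (-0.9)·(5) + (0.4)·(0) - 3.0 = -7.5
ŷ1 = (-0.9)·(1) + (0.4)·(3) - 3.0 = -2.7
ŷ2 = (-0.9)·(2) + (0.4)·(5) - 3.0 = -2.8
errors² = [0.04, 2.25, 0.09]
MSE = 2.3800/3 = 0.7933

0.7933


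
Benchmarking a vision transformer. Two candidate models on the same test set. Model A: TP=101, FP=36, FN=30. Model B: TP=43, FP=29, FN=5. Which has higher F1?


Model A: P=101/137=0.7372, R=101/131=0.771, F1=2PR/(P+R)=2TP/(2TP+FP+FN)=202/268=0.7537
Model B: P=43/72=0.5972, R=43/48=0.8958, F1=2PR/(P+R)=2TP/(2TP+FP+FN)=86/120=0.7167
0.7537 > 0.7167 → Model A

Model A


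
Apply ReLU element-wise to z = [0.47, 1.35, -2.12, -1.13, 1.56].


ReLU(0.47) = max(0, 0.47) = 0.47
ReLU(1.35) = max(0, 1.35) = 1.35
ReLU(-2.12) = max(0, -2.12) = 0.0
ReLU(-1.13) = max(0, -1.13) = 0.0
ReLU(1.56) = max(0, 1.56) = 1.56
result = [0.47, 1.35, 0.0, 0.0, 1.56]

[0.47, 1.35, 0.0, 0.0, 1.56]


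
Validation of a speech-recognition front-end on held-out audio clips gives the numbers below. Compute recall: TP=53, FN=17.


Recall = TP/(TP+FN)
= 53/(53+17)
= 53/70 = 75.71%

75.71%


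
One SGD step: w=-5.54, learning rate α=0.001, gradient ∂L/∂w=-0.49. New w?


w_new = w - α·∇
= -5.54 - 0.001·-0.49
= -5.54 + 0.00049
= -5.53951

-5.53951


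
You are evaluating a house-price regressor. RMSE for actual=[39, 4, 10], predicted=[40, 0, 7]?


MSE = 26/3 = 8.6667
RMSE = √(26/3) = 2.9439

2.9439


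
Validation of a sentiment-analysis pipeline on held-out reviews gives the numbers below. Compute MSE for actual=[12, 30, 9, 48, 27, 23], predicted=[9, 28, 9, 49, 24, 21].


Squared errors: (12-9)²=9, (30-28)²=4, (9-9)²=0, (48-49)²=1, (27-24)²=9, (23-21)²=4
Sum = 27
MSE = 27/6 = 9/2

9/2


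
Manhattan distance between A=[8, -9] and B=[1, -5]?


d = |8-1| + |-9+ 5|
  = 7 + 4
  = 11

11


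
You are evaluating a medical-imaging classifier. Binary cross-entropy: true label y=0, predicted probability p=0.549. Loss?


BCE = -[y·ln(p) + (1-y)·ln(1-p)]
= -0 - 1·ln(1-0.549)
= -ln(0.451) = 0.7963

0.7963


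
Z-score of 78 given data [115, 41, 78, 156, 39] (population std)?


μ = 85.8, σ = 44.808
z = (78 - 85.8)/44.808 = -0.1741

-0.1741


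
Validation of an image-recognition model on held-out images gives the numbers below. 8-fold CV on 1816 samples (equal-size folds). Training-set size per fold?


Fold size = 1816/8 = 227
Training per fold = 1816 - 227 = 1589

1589


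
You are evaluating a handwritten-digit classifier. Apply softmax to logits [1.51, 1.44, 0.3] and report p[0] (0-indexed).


Exponentials: e^1.51=4.5267, e^1.44=4.2207, e^0.3=1.3499
Sum = 10.0973
Softmax = [0.4483, 0.418, 0.1337]
p[0] = 4.5267/10.0973 = 0.4483

0.4483


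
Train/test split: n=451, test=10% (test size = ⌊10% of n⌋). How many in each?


Test = ⌊451·10/100⌋ = 45
Train = 451 - 45 = 406

Train: 406, Test: 45


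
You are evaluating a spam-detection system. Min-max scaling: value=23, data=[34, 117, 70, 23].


min=23, max=117
(23-23)/(117-23) = 0/94 = 0.0

0.0


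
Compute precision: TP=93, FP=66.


Precision = TP/(TP+FP)
= 93/(93+66)
= 93/159 = 58.49%

58.49%


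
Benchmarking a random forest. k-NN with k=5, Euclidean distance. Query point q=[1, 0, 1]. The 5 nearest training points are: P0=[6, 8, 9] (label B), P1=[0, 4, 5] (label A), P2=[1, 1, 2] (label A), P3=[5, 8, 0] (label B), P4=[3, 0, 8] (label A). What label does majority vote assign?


d(q,P0) = 12.3693  (label B)
d(q,P1) = 5.7446  (label A)
d(q,P2) = 1.4142  (label A)
d(q,P3) = 9.0  (label B)
d(q,P4) = 7.2801  (label A)
Votes: A=3, B=2
Majority → A

A


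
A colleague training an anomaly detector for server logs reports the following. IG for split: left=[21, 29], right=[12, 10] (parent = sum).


Parent = [33, 39], H_parent = 0.995
H_left = 0.9815 (n=50), H_right = 0.994 (n=22)
H_children = (50/72)·0.9815 + (22/72)·0.994 = 0.9853
IG = 0.995 - 0.9853 = 0.0097

0.0097


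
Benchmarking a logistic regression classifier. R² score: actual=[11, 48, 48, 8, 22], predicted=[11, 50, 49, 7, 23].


ȳ = 27.4
SS_res = Σ(y-ŷ)² = 7
SS_tot = Σ(y-ȳ)² = 1523.2
R² = 1 - SS_res/SS_tot = 1 - 0.0046 = 0.9954

0.9954


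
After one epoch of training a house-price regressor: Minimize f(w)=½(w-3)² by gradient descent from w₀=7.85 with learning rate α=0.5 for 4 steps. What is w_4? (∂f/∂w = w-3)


step 1: grad = 7.85-3 = 4.85; w = 7.85 - 0.5·(4.85) = 5.425
step 2: grad = 5.425-3 = 2.425; w = 5.425 - 0.5·(2.425) = 4.2125
step 3: grad = 4.2125-3 = 1.2125; w = 4.2125 - 0.5·(1.2125) = 3.60625
step 4: grad = 3.60625-3 = 0.60625; w = 3.60625 - 0.5·(0.60625) = 3.303125

3.303125


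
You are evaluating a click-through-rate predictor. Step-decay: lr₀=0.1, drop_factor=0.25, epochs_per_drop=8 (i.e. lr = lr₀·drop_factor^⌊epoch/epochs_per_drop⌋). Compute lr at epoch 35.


n_drops = ⌊35/8⌋ = 4
lr = 0.1·0.25^4 = 0.1·0.00390625 = 0.000390625

0.000390625


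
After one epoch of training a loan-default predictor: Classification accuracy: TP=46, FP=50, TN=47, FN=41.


Accuracy = (TP+TN)/(TP+TN+FP+FN)
= (46+47)/(184)
= 93/184 = 50.54%

50.54%


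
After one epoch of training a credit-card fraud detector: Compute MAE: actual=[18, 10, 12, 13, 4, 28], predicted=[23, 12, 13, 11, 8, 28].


Absolute errors: |18-23|=5, |10-12|=2, |12-13|=1, |13-11|=2, |4-8|=4, |28-28|=0
Sum = 14
MAE = 14/6 = 7/3

7/3


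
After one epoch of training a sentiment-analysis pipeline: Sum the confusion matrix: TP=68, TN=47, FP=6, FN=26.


Total = TP + TN + FP + FN
= 68 + 47 + 6 + 26
= 147
(Predicted positive: 74, predicted negative: 73)

147


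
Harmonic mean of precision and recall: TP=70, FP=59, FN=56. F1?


Precision = 70/129 = 0.5426
Recall = 70/126 = 0.5556
F1 = 2·P·R/(P+R) = 2·TP/(2·TP+FP+FN) = 140/(140+59+56) = 140/255 = 0.549

0.549


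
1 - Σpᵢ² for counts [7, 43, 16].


Probabilities: [7/66, 43/66, 16/66] ≈ [0.1061, 0.6515, 0.2424]
Σpᵢ² = (49 + 1849 + 256)/66² = 2154/4356
Gini = 1 - Σpᵢ² = 1 - 2154/4356 = 0.5055

0.5055


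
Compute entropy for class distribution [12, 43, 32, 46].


Probabilities: [12/133, 43/133, 32/133, 46/133] ≈ [0.0902, 0.3233, 0.2406, 0.3459]
H = -((12/133)·log₂(12/133) + (43/133)·log₂(43/133) + (32/133)·log₂(32/133) + (46/133)·log₂(46/133))
  = 1.8641 bits

1.8641 bits


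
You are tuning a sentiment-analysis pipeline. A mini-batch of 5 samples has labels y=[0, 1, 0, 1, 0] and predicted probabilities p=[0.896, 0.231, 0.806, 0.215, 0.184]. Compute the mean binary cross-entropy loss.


L[0] = -ln(1-0.896) = -ln(0.104) = 2.2634
L[1] = -ln(0.231) = 1.4653
L[2] = -ln(1-0.806) = -ln(0.194) = 1.6399
L[3] = -ln(0.215) = 1.5371
L[4] = -ln(1-0.184) = -ln(0.816) = 0.2033
mean = (2.2634 + 1.4653 + 1.6399 + 1.5371 + 0.2033)/5 = 1.4218

1.4218


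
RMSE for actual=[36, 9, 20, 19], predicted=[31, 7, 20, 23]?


MSE = 45/4 = 11.25
RMSE = √(45/4) = 3.3541

3.3541


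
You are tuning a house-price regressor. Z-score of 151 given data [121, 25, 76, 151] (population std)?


μ = 93.25, σ = 47.594
z = (151 - 93.25)/47.594 = 1.2134

1.2134


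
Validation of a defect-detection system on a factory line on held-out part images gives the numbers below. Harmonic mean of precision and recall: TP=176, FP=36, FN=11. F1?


Precision = 176/212 = 0.8302
Recall = 176/187 = 0.9412
F1 = 2·P·R/(P+R) = 2·TP/(2·TP+FP+FN) = 352/(352+36+11) = 352/399 = 0.8822

0.8822


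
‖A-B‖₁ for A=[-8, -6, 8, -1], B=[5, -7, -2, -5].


d = |-8-5| + |-6+ 7| + |8+ 2| + |-1+ 5|
  = 13 + 1 + 10 + 4
  = 28

28


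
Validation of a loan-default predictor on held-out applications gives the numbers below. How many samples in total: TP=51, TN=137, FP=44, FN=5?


Total = TP + TN + FP + FN
= 51 + 137 + 44 + 5
= 237
(Predicted positive: 95, predicted negative: 142)

237


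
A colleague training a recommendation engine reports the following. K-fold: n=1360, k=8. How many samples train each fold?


Fold size = 1360/8 = 170
Training per fold = 1360 - 170 = 1190

1190


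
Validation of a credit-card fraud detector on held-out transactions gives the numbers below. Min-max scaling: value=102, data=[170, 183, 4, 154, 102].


min=4, max=183
(102-4)/(183-4) = 98/179 = 0.5475

0.5475


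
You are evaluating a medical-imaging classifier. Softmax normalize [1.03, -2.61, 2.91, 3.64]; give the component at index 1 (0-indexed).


Exponentials: e^1.03=2.8011, e^-2.61=0.0735, e^2.91=18.3568, e^3.64=38.0918
Sum = 59.3232
Softmax = [0.0472, 0.0012, 0.3094, 0.6421]
p[1] = 0.0735/59.3232 = 0.0012

0.0012


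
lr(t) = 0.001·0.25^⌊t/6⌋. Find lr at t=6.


n_drops = ⌊6/6⌋ = 1
lr = 0.001·0.25^1 = 0.001·0.25 = 0.00025

0.00025


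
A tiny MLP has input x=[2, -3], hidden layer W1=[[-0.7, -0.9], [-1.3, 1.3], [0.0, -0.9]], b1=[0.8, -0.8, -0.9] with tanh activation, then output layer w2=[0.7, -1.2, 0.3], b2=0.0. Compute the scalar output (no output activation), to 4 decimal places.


z1[0] = (-0.7)·(2) + (-0.9)·(-3) + 0.8 = 2.1
z1[1] = (-1.3)·(2) + (1.3)·(-3) - 0.8 = -7.3
z1[2] = (0.0)·(2) + (-0.9)·(-3) - 0.9 = 1.8
h = tanh(z1) = [0.9705, -1.0, 0.9468]
output = (0.7)·(0.9705) + (-1.2)·(-1.0) + (0.3)·(0.9468) + 0.0 = 2.1634

2.1634
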